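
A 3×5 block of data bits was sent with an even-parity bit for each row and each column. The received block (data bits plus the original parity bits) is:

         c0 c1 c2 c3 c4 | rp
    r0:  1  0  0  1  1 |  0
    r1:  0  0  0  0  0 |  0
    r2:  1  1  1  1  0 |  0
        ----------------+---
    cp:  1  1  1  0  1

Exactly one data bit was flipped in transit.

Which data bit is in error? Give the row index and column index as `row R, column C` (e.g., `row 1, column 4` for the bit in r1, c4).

row 0, column 0

Recompute each row's even parity and compare to rp:
  r0: data parity 1, sent rp 0 → mismatch
  r1: data parity 0, sent rp 0 → ok
  r2: data parity 0, sent rp 0 → ok
Recompute each column's even parity and compare to cp:
  c0: data parity 0, sent cp 1 → mismatch
  c1: data parity 1, sent cp 1 → ok
  c2: data parity 1, sent cp 1 → ok
  c3: data parity 0, sent cp 0 → ok
  c4: data parity 1, sent cp 1 → ok
Exactly one row (r0) and one column (c0) fail → the flipped bit is at their intersection.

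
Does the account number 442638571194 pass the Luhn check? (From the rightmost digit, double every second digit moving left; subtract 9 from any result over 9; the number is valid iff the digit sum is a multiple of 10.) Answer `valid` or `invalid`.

valid

From the right, keep odd positions and double even positions (subtract 9 from any doubled value over 9):
  doubled (positions 2,4,...): 9 2 1 6 4 8 → sum 30
  kept (positions 1,3,...): 4 1 7 8 6 4 → sum 30
Total = 60.
60 mod 10 = 0, so the number is valid.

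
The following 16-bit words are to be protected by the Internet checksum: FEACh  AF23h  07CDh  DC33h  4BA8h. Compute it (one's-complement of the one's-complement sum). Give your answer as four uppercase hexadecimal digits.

2286

One's-complement addition (fold any carry out of bit 15 back into bit 0):
  0xFEAC + 0xAF23 = 0x1ADCF → wrap carry → 0xADD0
  0xADD0 + 0x07CD = 0x0B59D
  0xB59D + 0xDC33 = 0x191D0 → wrap carry → 0x91D1
  0x91D1 + 0x4BA8 = 0x0DD79
One's-complement sum = 0xDD79.
Checksum = ~0xDD79 & 0xFFFF = 0x2286.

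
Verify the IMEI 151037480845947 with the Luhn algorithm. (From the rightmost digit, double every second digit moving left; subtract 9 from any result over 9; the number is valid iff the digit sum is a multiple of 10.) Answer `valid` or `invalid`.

invalid

From the right, keep odd positions and double even positions (subtract 9 from any doubled value over 9):
  doubled (positions 2,4,...): 8 1 7 7 5 0 1 → sum 29
  kept (positions 1,3,...): 7 9 4 0 4 3 1 1 → sum 29
Total = 58.
58 mod 10 = 8, so the number is invalid.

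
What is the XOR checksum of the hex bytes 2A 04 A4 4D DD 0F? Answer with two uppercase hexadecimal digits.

XOR the bytes together:
  start with 0x2A
  0x2A ⊕ 0x04 = 0x2E
  0x2E ⊕ 0xA4 = 0x8A
  0x8A ⊕ 0x4D = 0xC7
  0xC7 ⊕ 0xDD = 0x1A
  0x1A ⊕ 0x0F = 0x15

15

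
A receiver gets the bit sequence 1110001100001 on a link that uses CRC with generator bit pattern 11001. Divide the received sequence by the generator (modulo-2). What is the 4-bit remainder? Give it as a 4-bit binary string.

0001

Modulo-2 division of 1110001100001 by 11001:
  pos 0: 11100 XOR 11001 = 00101
  pos 2: 10101 XOR 11001 = 01100
  pos 3: 11001 XOR 11001 = 00000
Remainder = 0001 (nonzero — an error is detected).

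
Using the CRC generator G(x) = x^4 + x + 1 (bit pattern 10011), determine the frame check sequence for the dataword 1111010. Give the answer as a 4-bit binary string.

Append 4 zeros: 11110100000. Divide by 10011 (XOR where the leading bit is 1):
  pos 0: 11110 XOR 10011 = 01101
  pos 1: 11011 XOR 10011 = 01000
  pos 2: 10000 XOR 10011 = 00011
  pos 5: 11000 XOR 10011 = 01011
  pos 6: 10110 XOR 10011 = 00101
Remainder (last 4 bits) = 0101. This is the CRC / FCS.

0101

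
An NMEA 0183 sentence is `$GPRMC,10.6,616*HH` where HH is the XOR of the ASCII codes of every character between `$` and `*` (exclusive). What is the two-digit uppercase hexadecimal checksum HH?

63

XOR the ASCII codes of the payload characters:
  'G' = 0x47 → acc = 0x47
  'P' = 0x50 → acc = 0x17
  'R' = 0x52 → acc = 0x45
  'M' = 0x4D → acc = 0x08
  'C' = 0x43 → acc = 0x4B
  ',' = 0x2C → acc = 0x67
  '1' = 0x31 → acc = 0x56
  '0' = 0x30 → acc = 0x66
  '.' = 0x2E → acc = 0x48
  '6' = 0x36 → acc = 0x7E
  ',' = 0x2C → acc = 0x52
  '6' = 0x36 → acc = 0x64
  '1' = 0x31 → acc = 0x55
  '6' = 0x36 → acc = 0x63
Checksum = 0x63.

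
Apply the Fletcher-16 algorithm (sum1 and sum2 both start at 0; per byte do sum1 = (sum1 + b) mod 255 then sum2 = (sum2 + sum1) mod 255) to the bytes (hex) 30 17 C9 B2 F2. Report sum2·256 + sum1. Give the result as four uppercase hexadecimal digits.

Running sums (mod 255):
  after byte 0 (30): sum1=48, sum2=48
  after byte 1 (17): sum1=71, sum2=119
  after byte 2 (C9): sum1=17, sum2=136
  after byte 3 (B2): sum1=195, sum2=76
  after byte 4 (F2): sum1=182, sum2=3
Checksum = sum2·256 + sum1 = 3·256 + 182 = 950 = 0x03B6.

03B6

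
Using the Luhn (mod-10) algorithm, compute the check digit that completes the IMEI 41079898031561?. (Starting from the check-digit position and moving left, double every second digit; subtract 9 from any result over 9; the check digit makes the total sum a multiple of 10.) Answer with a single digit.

Partial digits right→left: 1 6 5 1 3 0 8 9 8 9 7 0 1 4
Double every second digit counting from the check-digit position (so the 1st, 3rd, 5th, ... of the partial from the right).
  doubled (with −9 where >9): 2 1 6 7 7 5 2 → sum 30
  kept as-is: 6 1 0 9 9 0 4 → sum 29
Total = 30 + 29 = 59.
Check digit = (10 − (59 mod 10)) mod 10 = 1.

1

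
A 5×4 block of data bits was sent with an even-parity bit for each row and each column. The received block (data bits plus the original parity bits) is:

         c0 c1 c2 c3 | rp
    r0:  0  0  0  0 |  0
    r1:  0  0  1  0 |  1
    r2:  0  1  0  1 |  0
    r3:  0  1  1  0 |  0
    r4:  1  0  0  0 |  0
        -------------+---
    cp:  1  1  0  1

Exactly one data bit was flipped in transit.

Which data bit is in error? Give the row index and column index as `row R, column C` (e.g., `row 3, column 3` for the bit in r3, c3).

row 4, column 1

Recompute each row's even parity and compare to rp:
  r0: data parity 0, sent rp 0 → ok
  r1: data parity 1, sent rp 1 → ok
  r2: data parity 0, sent rp 0 → ok
  r3: data parity 0, sent rp 0 → ok
  r4: data parity 1, sent rp 0 → mismatch
Recompute each column's even parity and compare to cp:
  c0: data parity 1, sent cp 1 → ok
  c1: data parity 0, sent cp 1 → mismatch
  c2: data parity 0, sent cp 0 → ok
  c3: data parity 1, sent cp 1 → ok
Exactly one row (r4) and one column (c1) fail → the flipped bit is at their intersection.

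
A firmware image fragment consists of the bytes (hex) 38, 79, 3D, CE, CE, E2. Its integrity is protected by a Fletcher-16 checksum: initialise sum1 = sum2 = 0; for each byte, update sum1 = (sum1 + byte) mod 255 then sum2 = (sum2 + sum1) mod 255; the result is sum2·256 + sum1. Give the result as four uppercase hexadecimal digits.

Running sums (mod 255):
  after byte 0 (38): sum1=56, sum2=56
  after byte 1 (79): sum1=177, sum2=233
  after byte 2 (3D): sum1=238, sum2=216
  after byte 3 (CE): sum1=189, sum2=150
  after byte 4 (CE): sum1=140, sum2=35
  after byte 5 (E2): sum1=111, sum2=146
Checksum = sum2·256 + sum1 = 146·256 + 111 = 37487 = 0x926F.

926F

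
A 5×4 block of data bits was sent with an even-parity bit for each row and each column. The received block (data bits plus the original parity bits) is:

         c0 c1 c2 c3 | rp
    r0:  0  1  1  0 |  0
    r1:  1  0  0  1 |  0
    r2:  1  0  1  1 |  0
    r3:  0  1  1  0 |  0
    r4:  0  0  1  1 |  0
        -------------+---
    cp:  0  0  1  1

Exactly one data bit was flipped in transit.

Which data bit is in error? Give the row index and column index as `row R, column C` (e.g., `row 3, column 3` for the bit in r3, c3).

Recompute each row's even parity and compare to rp:
  r0: data parity 0, sent rp 0 → ok
  r1: data parity 0, sent rp 0 → ok
  r2: data parity 1, sent rp 0 → mismatch
  r3: data parity 0, sent rp 0 → ok
  r4: data parity 0, sent rp 0 → ok
Recompute each column's even parity and compare to cp:
  c0: data parity 0, sent cp 0 → ok
  c1: data parity 0, sent cp 0 → ok
  c2: data parity 0, sent cp 1 → mismatch
  c3: data parity 1, sent cp 1 → ok
Exactly one row (r2) and one column (c2) fail → the flipped bit is at their intersection.

row 2, column 2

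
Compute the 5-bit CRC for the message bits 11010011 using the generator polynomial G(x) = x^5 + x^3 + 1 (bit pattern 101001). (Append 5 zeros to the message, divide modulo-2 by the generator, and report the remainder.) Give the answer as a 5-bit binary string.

Append 5 zeros: 1101001100000. Divide by 101001 (XOR where the leading bit is 1):
  pos 0: 110100 XOR 101001 = 011101
  pos 1: 111011 XOR 101001 = 010010
  pos 2: 100101 XOR 101001 = 001100
  pos 4: 110000 XOR 101001 = 011001
  pos 5: 110010 XOR 101001 = 011011
  pos 6: 110110 XOR 101001 = 011111
  pos 7: 111110 XOR 101001 = 010111
Remainder (last 5 bits) = 10111. This is the CRC / FCS.

10111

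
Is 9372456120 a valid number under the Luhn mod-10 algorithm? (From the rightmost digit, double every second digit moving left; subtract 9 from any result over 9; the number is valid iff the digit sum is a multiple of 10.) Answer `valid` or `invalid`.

valid

From the right, keep odd positions and double even positions (subtract 9 from any doubled value over 9):
  doubled (positions 2,4,...): 4 3 8 5 9 → sum 29
  kept (positions 1,3,...): 0 1 5 2 3 → sum 11
Total = 40.
40 mod 10 = 0, so the number is valid.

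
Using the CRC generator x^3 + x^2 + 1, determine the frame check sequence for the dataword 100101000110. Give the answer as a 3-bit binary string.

110

Append 3 zeros: 100101000110000. Divide by 1101 (XOR where the leading bit is 1):
  pos 0: 1001 XOR 1101 = 0100
  pos 1: 1000 XOR 1101 = 0101
  pos 2: 1011 XOR 1101 = 0110
  pos 3: 1100 XOR 1101 = 0001
  pos 6: 1001 XOR 1101 = 0100
  pos 7: 1001 XOR 1101 = 0100
  pos 8: 1000 XOR 1101 = 0101
  pos 9: 1010 XOR 1101 = 0111
  pos 10: 1110 XOR 1101 = 0011
Remainder (last 3 bits) = 110. This is the CRC / FCS.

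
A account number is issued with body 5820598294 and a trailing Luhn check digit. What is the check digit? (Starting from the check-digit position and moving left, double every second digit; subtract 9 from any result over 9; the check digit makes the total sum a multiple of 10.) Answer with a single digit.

Partial digits right→left: 4 9 2 8 9 5 0 2 8 5
Double every second digit counting from the check-digit position (so the 1st, 3rd, 5th, ... of the partial from the right).
  doubled (with −9 where >9): 8 4 9 0 7 → sum 28
  kept as-is: 9 8 5 2 5 → sum 29
Total = 28 + 29 = 57.
Check digit = (10 − (57 mod 10)) mod 10 = 3.

3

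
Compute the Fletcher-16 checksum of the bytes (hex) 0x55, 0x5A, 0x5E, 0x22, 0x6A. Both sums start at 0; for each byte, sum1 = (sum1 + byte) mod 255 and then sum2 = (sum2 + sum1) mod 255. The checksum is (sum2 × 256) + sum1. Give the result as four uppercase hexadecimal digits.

DD9A

Running sums (mod 255):
  after byte 0 (0x55): sum1=85, sum2=85
  after byte 1 (0x5A): sum1=175, sum2=5
  after byte 2 (0x5E): sum1=14, sum2=19
  after byte 3 (0x22): sum1=48, sum2=67
  after byte 4 (0x6A): sum1=154, sum2=221
Checksum = sum2·256 + sum1 = 221·256 + 154 = 56730 = 0xDD9A.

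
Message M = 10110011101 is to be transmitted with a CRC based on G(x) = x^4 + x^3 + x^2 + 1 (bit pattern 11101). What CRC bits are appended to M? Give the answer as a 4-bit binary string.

1011

Append 4 zeros: 101100111010000. Divide by 11101 (XOR where the leading bit is 1):
  pos 0: 10110 XOR 11101 = 01011
  pos 1: 10110 XOR 11101 = 01011
  pos 2: 10111 XOR 11101 = 01010
  pos 3: 10101 XOR 11101 = 01000
  pos 4: 10001 XOR 11101 = 01100
  pos 5: 11000 XOR 11101 = 00101
  pos 7: 10110 XOR 11101 = 01011
  pos 8: 10110 XOR 11101 = 01011
  pos 9: 10110 XOR 11101 = 01011
  pos 10: 10110 XOR 11101 = 01011
Remainder (last 4 bits) = 1011. This is the CRC / FCS.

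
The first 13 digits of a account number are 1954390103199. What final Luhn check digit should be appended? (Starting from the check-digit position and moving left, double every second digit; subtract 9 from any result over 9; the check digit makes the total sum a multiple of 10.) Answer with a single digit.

5

Partial digits right→left: 9 9 1 3 0 1 0 9 3 4 5 9 1
Double every second digit counting from the check-digit position (so the 1st, 3rd, 5th, ... of the partial from the right).
  doubled (with −9 where >9): 9 2 0 0 6 1 2 → sum 20
  kept as-is: 9 3 1 9 4 9 → sum 35
Total = 20 + 35 = 55.
Check digit = (10 − (55 mod 10)) mod 10 = 5.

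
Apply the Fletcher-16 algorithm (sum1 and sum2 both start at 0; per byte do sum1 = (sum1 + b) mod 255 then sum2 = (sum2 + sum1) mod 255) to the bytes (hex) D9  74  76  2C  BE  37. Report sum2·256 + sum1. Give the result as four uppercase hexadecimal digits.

Running sums (mod 255):
  after byte 0 (D9): sum1=217, sum2=217
  after byte 1 (74): sum1=78, sum2=40
  after byte 2 (76): sum1=196, sum2=236
  after byte 3 (2C): sum1=240, sum2=221
  after byte 4 (BE): sum1=175, sum2=141
  after byte 5 (37): sum1=230, sum2=116
Checksum = sum2·256 + sum1 = 116·256 + 230 = 29926 = 0x74E6.

74E6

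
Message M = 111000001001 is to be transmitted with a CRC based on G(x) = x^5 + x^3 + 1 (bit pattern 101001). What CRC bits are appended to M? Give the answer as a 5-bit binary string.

Append 5 zeros: 11100000100100000. Divide by 101001 (XOR where the leading bit is 1):
  pos 0: 111000 XOR 101001 = 010001
  pos 1: 100010 XOR 101001 = 001011
  pos 3: 101101 XOR 101001 = 000100
  pos 6: 100001 XOR 101001 = 001000
  pos 8: 100000 XOR 101001 = 001001
  pos 10: 100100 XOR 101001 = 001101
Remainder (last 5 bits) = 11010. This is the CRC / FCS.

11010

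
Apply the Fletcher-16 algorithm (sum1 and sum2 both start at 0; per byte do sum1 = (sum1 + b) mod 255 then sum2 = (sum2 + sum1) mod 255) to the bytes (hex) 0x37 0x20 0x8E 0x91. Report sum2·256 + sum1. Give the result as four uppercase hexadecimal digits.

EB77

Running sums (mod 255):
  after byte 0 (0x37): sum1=55, sum2=55
  after byte 1 (0x20): sum1=87, sum2=142
  after byte 2 (0x8E): sum1=229, sum2=116
  after byte 3 (0x91): sum1=119, sum2=235
Checksum = sum2·256 + sum1 = 235·256 + 119 = 60279 = 0xEB77.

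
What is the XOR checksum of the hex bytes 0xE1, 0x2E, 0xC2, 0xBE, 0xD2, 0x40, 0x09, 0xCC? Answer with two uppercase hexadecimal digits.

E4

XOR the bytes together:
  start with 0xE1
  0xE1 ⊕ 0x2E = 0xCF
  0xCF ⊕ 0xC2 = 0x0D
  0x0D ⊕ 0xBE = 0xB3
  0xB3 ⊕ 0xD2 = 0x61
  0x61 ⊕ 0x40 = 0x21
  0x21 ⊕ 0x09 = 0x28
  0x28 ⊕ 0xCC = 0xE4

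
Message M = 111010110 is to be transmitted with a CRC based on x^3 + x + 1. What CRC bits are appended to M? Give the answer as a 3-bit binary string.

001

Append 3 zeros: 111010110000. Divide by 1011 (XOR where the leading bit is 1):
  pos 0: 1110 XOR 1011 = 0101
  pos 1: 1011 XOR 1011 = 0000
  pos 6: 1100 XOR 1011 = 0111
  pos 7: 1110 XOR 1011 = 0101
  pos 8: 1010 XOR 1011 = 0001
Remainder (last 3 bits) = 001. This is the CRC / FCS.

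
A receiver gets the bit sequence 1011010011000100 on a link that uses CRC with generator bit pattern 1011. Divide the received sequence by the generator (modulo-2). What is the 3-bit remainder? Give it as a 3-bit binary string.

011

Modulo-2 division of 1011010011000100 by 1011:
  pos 0: 1011 XOR 1011 = 0000
  pos 5: 1001 XOR 1011 = 0010
  pos 7: 1010 XOR 1011 = 0001
  pos 10: 1001 XOR 1011 = 0010
  pos 12: 1000 XOR 1011 = 0011
Remainder = 011 (nonzero — an error is detected).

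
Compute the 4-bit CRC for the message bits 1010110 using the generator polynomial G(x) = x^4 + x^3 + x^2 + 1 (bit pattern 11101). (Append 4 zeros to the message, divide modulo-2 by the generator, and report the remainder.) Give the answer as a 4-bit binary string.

0011

Append 4 zeros: 10101100000. Divide by 11101 (XOR where the leading bit is 1):
  pos 0: 10101 XOR 11101 = 01000
  pos 1: 10001 XOR 11101 = 01100
  pos 2: 11000 XOR 11101 = 00101
  pos 4: 10100 XOR 11101 = 01001
  pos 5: 10010 XOR 11101 = 01111
  pos 6: 11110 XOR 11101 = 00011
Remainder (last 4 bits) = 0011. This is the CRC / FCS.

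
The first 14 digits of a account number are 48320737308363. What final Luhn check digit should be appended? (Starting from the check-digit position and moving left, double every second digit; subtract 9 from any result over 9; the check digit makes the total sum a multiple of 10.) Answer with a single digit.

Partial digits right→left: 3 6 3 8 0 3 7 3 7 0 2 3 8 4
Double every second digit counting from the check-digit position (so the 1st, 3rd, 5th, ... of the partial from the right).
  doubled (with −9 where >9): 6 6 0 5 5 4 7 → sum 33
  kept as-is: 6 8 3 3 0 3 4 → sum 27
Total = 33 + 27 = 60.
Check digit = (10 − (60 mod 10)) mod 10 = 0.

0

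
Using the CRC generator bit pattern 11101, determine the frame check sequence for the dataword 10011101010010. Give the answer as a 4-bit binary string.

1101

Append 4 zeros: 100111010100100000. Divide by 11101 (XOR where the leading bit is 1):
  pos 0: 10011 XOR 11101 = 01110
  pos 1: 11101 XOR 11101 = 00000
  pos 7: 10100 XOR 11101 = 01001
  pos 8: 10011 XOR 11101 = 01110
  pos 9: 11100 XOR 11101 = 00001
  pos 13: 10000 XOR 11101 = 01101
Remainder (last 4 bits) = 1101. This is the CRC / FCS.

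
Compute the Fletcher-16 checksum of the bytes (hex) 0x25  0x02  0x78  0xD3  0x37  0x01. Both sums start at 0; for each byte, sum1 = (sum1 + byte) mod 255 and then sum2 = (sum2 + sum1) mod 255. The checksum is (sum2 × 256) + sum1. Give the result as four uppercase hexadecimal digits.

B5AB

Running sums (mod 255):
  after byte 0 (0x25): sum1=37, sum2=37
  after byte 1 (0x02): sum1=39, sum2=76
  after byte 2 (0x78): sum1=159, sum2=235
  after byte 3 (0xD3): sum1=115, sum2=95
  after byte 4 (0x37): sum1=170, sum2=10
  after byte 5 (0x01): sum1=171, sum2=181
Checksum = sum2·256 + sum1 = 181·256 + 171 = 46507 = 0xB5AB.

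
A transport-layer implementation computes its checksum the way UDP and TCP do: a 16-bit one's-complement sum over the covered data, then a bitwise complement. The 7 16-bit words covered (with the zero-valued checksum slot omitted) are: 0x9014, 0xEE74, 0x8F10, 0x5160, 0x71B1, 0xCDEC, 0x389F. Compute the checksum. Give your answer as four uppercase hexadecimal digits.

One's-complement addition (fold any carry out of bit 15 back into bit 0):
  0x9014 + 0xEE74 = 0x17E88 → wrap carry → 0x7E89
  0x7E89 + 0x8F10 = 0x10D99 → wrap carry → 0x0D9A
  0x0D9A + 0x5160 = 0x05EFA
  0x5EFA + 0x71B1 = 0x0D0AB
  0xD0AB + 0xCDEC = 0x19E97 → wrap carry → 0x9E98
  0x9E98 + 0x389F = 0x0D737
One's-complement sum = 0xD737.
Checksum = ~0xD737 & 0xFFFF = 0x28C8.

28C8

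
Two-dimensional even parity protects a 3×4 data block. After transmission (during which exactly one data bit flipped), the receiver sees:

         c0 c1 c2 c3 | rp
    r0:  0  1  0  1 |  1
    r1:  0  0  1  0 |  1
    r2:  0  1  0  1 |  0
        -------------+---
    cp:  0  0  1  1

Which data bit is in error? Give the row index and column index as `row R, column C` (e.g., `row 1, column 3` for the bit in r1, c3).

Recompute each row's even parity and compare to rp:
  r0: data parity 0, sent rp 1 → mismatch
  r1: data parity 1, sent rp 1 → ok
  r2: data parity 0, sent rp 0 → ok
Recompute each column's even parity and compare to cp:
  c0: data parity 0, sent cp 0 → ok
  c1: data parity 0, sent cp 0 → ok
  c2: data parity 1, sent cp 1 → ok
  c3: data parity 0, sent cp 1 → mismatch
Exactly one row (r0) and one column (c3) fail → the flipped bit is at their intersection.

row 0, column 3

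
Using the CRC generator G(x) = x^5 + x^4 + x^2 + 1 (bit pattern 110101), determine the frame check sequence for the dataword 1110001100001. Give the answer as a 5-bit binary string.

Append 5 zeros: 111000110000100000. Divide by 110101 (XOR where the leading bit is 1):
  pos 0: 111000 XOR 110101 = 001101
  pos 2: 110111 XOR 110101 = 000010
  pos 6: 100000 XOR 110101 = 010101
  pos 7: 101011 XOR 110101 = 011110
  pos 8: 111100 XOR 110101 = 001001
  pos 10: 100100 XOR 110101 = 010001
  pos 11: 100010 XOR 110101 = 010111
  pos 12: 101110 XOR 110101 = 011011
Remainder (last 5 bits) = 11011. This is the CRC / FCS.

11011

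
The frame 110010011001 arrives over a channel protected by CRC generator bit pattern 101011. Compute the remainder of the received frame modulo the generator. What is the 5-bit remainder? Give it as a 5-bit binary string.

00000

Modulo-2 division of 110010011001 by 101011:
  pos 0: 110010 XOR 101011 = 011001
  pos 1: 110010 XOR 101011 = 011001
  pos 2: 110011 XOR 101011 = 011000
  pos 3: 110001 XOR 101011 = 011010
  pos 4: 110100 XOR 101011 = 011111
  pos 5: 111110 XOR 101011 = 010101
  pos 6: 101011 XOR 101011 = 000000
Remainder = 00000 (zero — the frame passes the CRC check).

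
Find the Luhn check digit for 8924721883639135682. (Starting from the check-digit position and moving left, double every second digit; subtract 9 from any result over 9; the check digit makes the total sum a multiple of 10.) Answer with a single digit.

Partial digits right→left: 2 8 6 5 3 1 9 3 6 3 8 8 1 2 7 4 2 9 8
Double every second digit counting from the check-digit position (so the 1st, 3rd, 5th, ... of the partial from the right).
  doubled (with −9 where >9): 4 3 6 9 3 7 2 5 4 7 → sum 50
  kept as-is: 8 5 1 3 3 8 2 4 9 → sum 43
Total = 50 + 43 = 93.
Check digit = (10 − (93 mod 10)) mod 10 = 7.

7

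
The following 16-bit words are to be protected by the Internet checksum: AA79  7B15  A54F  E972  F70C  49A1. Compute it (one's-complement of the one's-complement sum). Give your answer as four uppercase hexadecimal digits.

One's-complement addition (fold any carry out of bit 15 back into bit 0):
  0xAA79 + 0x7B15 = 0x1258E → wrap carry → 0x258F
  0x258F + 0xA54F = 0x0CADE
  0xCADE + 0xE972 = 0x1B450 → wrap carry → 0xB451
  0xB451 + 0xF70C = 0x1AB5D → wrap carry → 0xAB5E
  0xAB5E + 0x49A1 = 0x0F4FF
One's-complement sum = 0xF4FF.
Checksum = ~0xF4FF & 0xFFFF = 0x0B00.

0B00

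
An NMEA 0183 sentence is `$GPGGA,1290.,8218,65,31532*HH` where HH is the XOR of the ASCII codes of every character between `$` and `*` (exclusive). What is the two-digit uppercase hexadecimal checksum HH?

XOR the ASCII codes of the payload characters:
  'G' = 0x47 → acc = 0x47
  'P' = 0x50 → acc = 0x17
  'G' = 0x47 → acc = 0x50
  'G' = 0x47 → acc = 0x17
  'A' = 0x41 → acc = 0x56
  ',' = 0x2C → acc = 0x7A
  '1' = 0x31 → acc = 0x4B
  '2' = 0x32 → acc = 0x79
  '9' = 0x39 → acc = 0x40
  '0' = 0x30 → acc = 0x70
  '.' = 0x2E → acc = 0x5E
  ',' = 0x2C → acc = 0x72
  '8' = 0x38 → acc = 0x4A
  '2' = 0x32 → acc = 0x78
  '1' = 0x31 → acc = 0x49
  '8' = 0x38 → acc = 0x71
  ',' = 0x2C → acc = 0x5D
  '6' = 0x36 → acc = 0x6B
  '5' = 0x35 → acc = 0x5E
  ',' = 0x2C → acc = 0x72
  '3' = 0x33 → acc = 0x41
  '1' = 0x31 → acc = 0x70
  '5' = 0x35 → acc = 0x45
  '3' = 0x33 → acc = 0x76
  '2' = 0x32 → acc = 0x44
Checksum = 0x44.

44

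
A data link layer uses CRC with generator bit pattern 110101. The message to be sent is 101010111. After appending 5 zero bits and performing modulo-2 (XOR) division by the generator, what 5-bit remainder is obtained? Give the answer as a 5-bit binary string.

Append 5 zeros: 10101011100000. Divide by 110101 (XOR where the leading bit is 1):
  pos 0: 101010 XOR 110101 = 011111
  pos 1: 111111 XOR 110101 = 001010
  pos 3: 101011 XOR 110101 = 011110
  pos 4: 111100 XOR 110101 = 001001
  pos 6: 100100 XOR 110101 = 010001
  pos 7: 100010 XOR 110101 = 010111
  pos 8: 101110 XOR 110101 = 011011
Remainder (last 5 bits) = 11011. This is the CRC / FCS.

11011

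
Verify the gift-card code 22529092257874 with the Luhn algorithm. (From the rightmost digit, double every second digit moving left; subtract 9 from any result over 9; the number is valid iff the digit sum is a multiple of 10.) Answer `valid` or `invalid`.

valid

From the right, keep odd positions and double even positions (subtract 9 from any doubled value over 9):
  doubled (positions 2,4,...): 5 5 4 9 9 1 4 → sum 37
  kept (positions 1,3,...): 4 8 5 2 0 2 2 → sum 23
Total = 60.
60 mod 10 = 0, so the number is valid.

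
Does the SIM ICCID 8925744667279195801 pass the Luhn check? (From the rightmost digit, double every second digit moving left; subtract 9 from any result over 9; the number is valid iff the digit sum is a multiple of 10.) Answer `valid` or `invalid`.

From the right, keep odd positions and double even positions (subtract 9 from any doubled value over 9):
  doubled (positions 2,4,...): 0 1 2 5 5 3 8 1 9 → sum 34
  kept (positions 1,3,...): 1 8 9 9 2 6 4 7 2 8 → sum 56
Total = 90.
90 mod 10 = 0, so the number is valid.

valid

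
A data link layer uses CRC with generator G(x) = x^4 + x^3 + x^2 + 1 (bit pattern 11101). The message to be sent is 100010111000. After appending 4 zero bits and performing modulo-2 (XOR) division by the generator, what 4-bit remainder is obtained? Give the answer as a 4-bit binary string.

1000

Append 4 zeros: 1000101110000000. Divide by 11101 (XOR where the leading bit is 1):
  pos 0: 10001 XOR 11101 = 01100
  pos 1: 11000 XOR 11101 = 00101
  pos 3: 10111 XOR 11101 = 01010
  pos 4: 10101 XOR 11101 = 01000
  pos 5: 10000 XOR 11101 = 01101
  pos 6: 11010 XOR 11101 = 00111
  pos 8: 11100 XOR 11101 = 00001
Remainder (last 4 bits) = 1000. This is the CRC / FCS.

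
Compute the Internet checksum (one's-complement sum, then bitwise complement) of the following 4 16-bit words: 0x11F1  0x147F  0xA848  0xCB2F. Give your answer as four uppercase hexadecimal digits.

One's-complement addition (fold any carry out of bit 15 back into bit 0):
  0x11F1 + 0x147F = 0x02670
  0x2670 + 0xA848 = 0x0CEB8
  0xCEB8 + 0xCB2F = 0x199E7 → wrap carry → 0x99E8
One's-complement sum = 0x99E8.
Checksum = ~0x99E8 & 0xFFFF = 0x6617.

6617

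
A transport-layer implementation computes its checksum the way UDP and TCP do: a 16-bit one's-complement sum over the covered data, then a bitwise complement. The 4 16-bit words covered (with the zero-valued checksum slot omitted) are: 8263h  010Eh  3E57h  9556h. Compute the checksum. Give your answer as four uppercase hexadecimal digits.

One's-complement addition (fold any carry out of bit 15 back into bit 0):
  0x8263 + 0x010E = 0x08371
  0x8371 + 0x3E57 = 0x0C1C8
  0xC1C8 + 0x9556 = 0x1571E → wrap carry → 0x571F
One's-complement sum = 0x571F.
Checksum = ~0x571F & 0xFFFF = 0xA8E0.

A8E0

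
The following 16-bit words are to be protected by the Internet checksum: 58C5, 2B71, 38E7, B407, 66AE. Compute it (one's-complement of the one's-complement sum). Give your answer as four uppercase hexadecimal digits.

282C

One's-complement addition (fold any carry out of bit 15 back into bit 0):
  0x58C5 + 0x2B71 = 0x08436
  0x8436 + 0x38E7 = 0x0BD1D
  0xBD1D + 0xB407 = 0x17124 → wrap carry → 0x7125
  0x7125 + 0x66AE = 0x0D7D3
One's-complement sum = 0xD7D3.
Checksum = ~0xD7D3 & 0xFFFF = 0x282C.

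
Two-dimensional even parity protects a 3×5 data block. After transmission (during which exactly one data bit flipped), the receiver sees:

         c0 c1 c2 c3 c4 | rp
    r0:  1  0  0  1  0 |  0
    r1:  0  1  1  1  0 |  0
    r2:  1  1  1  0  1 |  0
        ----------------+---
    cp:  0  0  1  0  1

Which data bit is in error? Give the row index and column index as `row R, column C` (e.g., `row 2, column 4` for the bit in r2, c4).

row 1, column 2

Recompute each row's even parity and compare to rp:
  r0: data parity 0, sent rp 0 → ok
  r1: data parity 1, sent rp 0 → mismatch
  r2: data parity 0, sent rp 0 → ok
Recompute each column's even parity and compare to cp:
  c0: data parity 0, sent cp 0 → ok
  c1: data parity 0, sent cp 0 → ok
  c2: data parity 0, sent cp 1 → mismatch
  c3: data parity 0, sent cp 0 → ok
  c4: data parity 1, sent cp 1 → ok
Exactly one row (r1) and one column (c2) fail → the flipped bit is at their intersection.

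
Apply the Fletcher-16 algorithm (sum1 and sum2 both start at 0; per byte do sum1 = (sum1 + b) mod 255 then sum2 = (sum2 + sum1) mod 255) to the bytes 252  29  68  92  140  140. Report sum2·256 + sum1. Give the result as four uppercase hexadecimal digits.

Running sums (mod 255):
  after byte 0 (252): sum1=252, sum2=252
  after byte 1 (29): sum1=26, sum2=23
  after byte 2 (68): sum1=94, sum2=117
  after byte 3 (92): sum1=186, sum2=48
  after byte 4 (140): sum1=71, sum2=119
  after byte 5 (140): sum1=211, sum2=75
Checksum = sum2·256 + sum1 = 75·256 + 211 = 19411 = 0x4BD3.

4BD3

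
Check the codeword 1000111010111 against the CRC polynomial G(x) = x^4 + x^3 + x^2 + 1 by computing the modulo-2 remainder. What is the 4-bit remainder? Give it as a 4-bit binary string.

Modulo-2 division of 1000111010111 by 11101:
  pos 0: 10001 XOR 11101 = 01100
  pos 1: 11001 XOR 11101 = 00100
  pos 3: 10010 XOR 11101 = 01111
  pos 4: 11111 XOR 11101 = 00010
  pos 7: 10011 XOR 11101 = 01110
  pos 8: 11101 XOR 11101 = 00000
Remainder = 0000 (zero — the frame passes the CRC check).

0000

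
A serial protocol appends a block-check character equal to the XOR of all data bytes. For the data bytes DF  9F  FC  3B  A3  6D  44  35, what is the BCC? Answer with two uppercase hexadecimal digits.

XOR the bytes together:
  start with 0xDF
  0xDF ⊕ 0x9F = 0x40
  0x40 ⊕ 0xFC = 0xBC
  0xBC ⊕ 0x3B = 0x87
  0x87 ⊕ 0xA3 = 0x24
  0x24 ⊕ 0x6D = 0x49
  0x49 ⊕ 0x44 = 0x0D
  0x0D ⊕ 0x35 = 0x38

38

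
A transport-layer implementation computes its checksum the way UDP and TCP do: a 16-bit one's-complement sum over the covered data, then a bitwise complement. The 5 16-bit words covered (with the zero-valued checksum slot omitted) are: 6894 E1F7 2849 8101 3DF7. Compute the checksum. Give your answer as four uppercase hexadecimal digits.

CE31

One's-complement addition (fold any carry out of bit 15 back into bit 0):
  0x6894 + 0xE1F7 = 0x14A8B → wrap carry → 0x4A8C
  0x4A8C + 0x2849 = 0x072D5
  0x72D5 + 0x8101 = 0x0F3D6
  0xF3D6 + 0x3DF7 = 0x131CD → wrap carry → 0x31CE
One's-complement sum = 0x31CE.
Checksum = ~0x31CE & 0xFFFF = 0xCE31.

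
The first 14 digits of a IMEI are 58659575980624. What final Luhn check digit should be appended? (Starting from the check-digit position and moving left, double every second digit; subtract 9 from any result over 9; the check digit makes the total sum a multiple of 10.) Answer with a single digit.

Partial digits right→left: 4 2 6 0 8 9 5 7 5 9 5 6 8 5
Double every second digit counting from the check-digit position (so the 1st, 3rd, 5th, ... of the partial from the right).
  doubled (with −9 where >9): 8 3 7 1 1 1 7 → sum 28
  kept as-is: 2 0 9 7 9 6 5 → sum 38
Total = 28 + 38 = 66.
Check digit = (10 − (66 mod 10)) mod 10 = 4.

4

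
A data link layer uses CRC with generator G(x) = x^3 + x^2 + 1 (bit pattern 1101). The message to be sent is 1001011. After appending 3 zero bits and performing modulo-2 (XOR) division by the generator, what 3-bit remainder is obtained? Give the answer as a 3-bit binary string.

000

Append 3 zeros: 1001011000. Divide by 1101 (XOR where the leading bit is 1):
  pos 0: 1001 XOR 1101 = 0100
  pos 1: 1000 XOR 1101 = 0101
  pos 2: 1011 XOR 1101 = 0110
  pos 3: 1101 XOR 1101 = 0000
Remainder (last 3 bits) = 000. This is the CRC / FCS.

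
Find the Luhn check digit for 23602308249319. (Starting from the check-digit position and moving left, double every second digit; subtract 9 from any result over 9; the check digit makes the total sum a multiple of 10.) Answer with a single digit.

Partial digits right→left: 9 1 3 9 4 2 8 0 3 2 0 6 3 2
Double every second digit counting from the check-digit position (so the 1st, 3rd, 5th, ... of the partial from the right).
  doubled (with −9 where >9): 9 6 8 7 6 0 6 → sum 42
  kept as-is: 1 9 2 0 2 6 2 → sum 22
Total = 42 + 22 = 64.
Check digit = (10 − (64 mod 10)) mod 10 = 6.

6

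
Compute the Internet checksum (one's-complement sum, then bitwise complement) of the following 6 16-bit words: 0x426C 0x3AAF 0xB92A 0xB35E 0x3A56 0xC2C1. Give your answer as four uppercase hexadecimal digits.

1943

One's-complement addition (fold any carry out of bit 15 back into bit 0):
  0x426C + 0x3AAF = 0x07D1B
  0x7D1B + 0xB92A = 0x13645 → wrap carry → 0x3646
  0x3646 + 0xB35E = 0x0E9A4
  0xE9A4 + 0x3A56 = 0x123FA → wrap carry → 0x23FB
  0x23FB + 0xC2C1 = 0x0E6BC
One's-complement sum = 0xE6BC.
Checksum = ~0xE6BC & 0xFFFF = 0x1943.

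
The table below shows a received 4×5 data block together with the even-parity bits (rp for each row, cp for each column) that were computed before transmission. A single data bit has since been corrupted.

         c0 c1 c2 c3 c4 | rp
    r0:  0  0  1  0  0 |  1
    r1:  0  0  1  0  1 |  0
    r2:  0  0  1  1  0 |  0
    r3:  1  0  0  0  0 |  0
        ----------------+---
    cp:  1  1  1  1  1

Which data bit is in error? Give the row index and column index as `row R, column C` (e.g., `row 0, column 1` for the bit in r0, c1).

row 3, column 1

Recompute each row's even parity and compare to rp:
  r0: data parity 1, sent rp 1 → ok
  r1: data parity 0, sent rp 0 → ok
  r2: data parity 0, sent rp 0 → ok
  r3: data parity 1, sent rp 0 → mismatch
Recompute each column's even parity and compare to cp:
  c0: data parity 1, sent cp 1 → ok
  c1: data parity 0, sent cp 1 → mismatch
  c2: data parity 1, sent cp 1 → ok
  c3: data parity 1, sent cp 1 → ok
  c4: data parity 1, sent cp 1 → ok
Exactly one row (r3) and one column (c1) fail → the flipped bit is at their intersection.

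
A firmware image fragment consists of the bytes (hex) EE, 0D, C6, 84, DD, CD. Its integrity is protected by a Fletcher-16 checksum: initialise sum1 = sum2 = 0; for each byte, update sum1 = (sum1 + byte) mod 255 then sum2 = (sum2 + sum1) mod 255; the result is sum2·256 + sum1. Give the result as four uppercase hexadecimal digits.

0DF2

Running sums (mod 255):
  after byte 0 (EE): sum1=238, sum2=238
  after byte 1 (0D): sum1=251, sum2=234
  after byte 2 (C6): sum1=194, sum2=173
  after byte 3 (84): sum1=71, sum2=244
  after byte 4 (DD): sum1=37, sum2=26
  after byte 5 (CD): sum1=242, sum2=13
Checksum = sum2·256 + sum1 = 13·256 + 242 = 3570 = 0x0DF2.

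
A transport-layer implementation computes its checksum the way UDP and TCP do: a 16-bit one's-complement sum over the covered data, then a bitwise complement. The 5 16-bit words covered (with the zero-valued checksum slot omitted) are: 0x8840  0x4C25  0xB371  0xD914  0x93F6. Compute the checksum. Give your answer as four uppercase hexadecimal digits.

One's-complement addition (fold any carry out of bit 15 back into bit 0):
  0x8840 + 0x4C25 = 0x0D465
  0xD465 + 0xB371 = 0x187D6 → wrap carry → 0x87D7
  0x87D7 + 0xD914 = 0x160EB → wrap carry → 0x60EC
  0x60EC + 0x93F6 = 0x0F4E2
One's-complement sum = 0xF4E2.
Checksum = ~0xF4E2 & 0xFFFF = 0x0B1D.

0B1D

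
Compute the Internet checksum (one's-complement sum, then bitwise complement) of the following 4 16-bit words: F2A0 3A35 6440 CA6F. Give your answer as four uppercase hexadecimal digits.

One's-complement addition (fold any carry out of bit 15 back into bit 0):
  0xF2A0 + 0x3A35 = 0x12CD5 → wrap carry → 0x2CD6
  0x2CD6 + 0x6440 = 0x09116
  0x9116 + 0xCA6F = 0x15B85 → wrap carry → 0x5B86
One's-complement sum = 0x5B86.
Checksum = ~0x5B86 & 0xFFFF = 0xA479.

A479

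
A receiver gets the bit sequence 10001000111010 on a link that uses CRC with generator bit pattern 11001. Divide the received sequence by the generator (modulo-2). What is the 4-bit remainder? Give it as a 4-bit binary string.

1011

Modulo-2 division of 10001000111010 by 11001:
  pos 0: 10001 XOR 11001 = 01000
  pos 1: 10000 XOR 11001 = 01001
  pos 2: 10010 XOR 11001 = 01011
  pos 3: 10110 XOR 11001 = 01111
  pos 4: 11111 XOR 11001 = 00110
  pos 6: 11011 XOR 11001 = 00010
  pos 9: 10010 XOR 11001 = 01011
Remainder = 1011 (nonzero — an error is detected).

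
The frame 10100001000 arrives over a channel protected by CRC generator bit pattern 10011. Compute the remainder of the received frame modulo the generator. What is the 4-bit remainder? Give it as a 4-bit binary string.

1010

Modulo-2 division of 10100001000 by 10011:
  pos 0: 10100 XOR 10011 = 00111
  pos 2: 11100 XOR 10011 = 01111
  pos 3: 11111 XOR 10011 = 01100
  pos 4: 11000 XOR 10011 = 01011
  pos 5: 10110 XOR 10011 = 00101
Remainder = 1010 (nonzero — an error is detected).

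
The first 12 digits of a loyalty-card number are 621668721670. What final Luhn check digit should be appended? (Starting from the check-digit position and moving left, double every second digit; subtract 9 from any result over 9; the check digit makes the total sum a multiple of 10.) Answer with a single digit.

Partial digits right→left: 0 7 6 1 2 7 8 6 6 1 2 6
Double every second digit counting from the check-digit position (so the 1st, 3rd, 5th, ... of the partial from the right).
  doubled (with −9 where >9): 0 3 4 7 3 4 → sum 21
  kept as-is: 7 1 7 6 1 6 → sum 28
Total = 21 + 28 = 49.
Check digit = (10 − (49 mod 10)) mod 10 = 1.

1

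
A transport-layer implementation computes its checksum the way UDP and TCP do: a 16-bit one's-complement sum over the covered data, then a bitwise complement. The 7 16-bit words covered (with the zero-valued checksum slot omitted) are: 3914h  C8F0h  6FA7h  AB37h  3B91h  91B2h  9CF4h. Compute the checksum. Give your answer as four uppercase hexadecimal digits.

One's-complement addition (fold any carry out of bit 15 back into bit 0):
  0x3914 + 0xC8F0 = 0x10204 → wrap carry → 0x0205
  0x0205 + 0x6FA7 = 0x071AC
  0x71AC + 0xAB37 = 0x11CE3 → wrap carry → 0x1CE4
  0x1CE4 + 0x3B91 = 0x05875
  0x5875 + 0x91B2 = 0x0EA27
  0xEA27 + 0x9CF4 = 0x1871B → wrap carry → 0x871C
One's-complement sum = 0x871C.
Checksum = ~0x871C & 0xFFFF = 0x78E3.

78E3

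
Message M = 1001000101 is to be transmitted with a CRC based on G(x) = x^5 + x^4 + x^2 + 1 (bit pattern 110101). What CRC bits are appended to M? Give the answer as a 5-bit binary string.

01010

Append 5 zeros: 100100010100000. Divide by 110101 (XOR where the leading bit is 1):
  pos 0: 100100 XOR 110101 = 010001
  pos 1: 100010 XOR 110101 = 010111
  pos 2: 101111 XOR 110101 = 011010
  pos 3: 110100 XOR 110101 = 000001
  pos 8: 110000 XOR 110101 = 000101
Remainder (last 5 bits) = 01010. This is the CRC / FCS.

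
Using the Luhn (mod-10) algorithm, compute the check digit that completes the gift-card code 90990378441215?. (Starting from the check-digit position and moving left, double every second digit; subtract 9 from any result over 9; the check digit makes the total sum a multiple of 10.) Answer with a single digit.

4

Partial digits right→left: 5 1 2 1 4 4 8 7 3 0 9 9 0 9
Double every second digit counting from the check-digit position (so the 1st, 3rd, 5th, ... of the partial from the right).
  doubled (with −9 where >9): 1 4 8 7 6 9 0 → sum 35
  kept as-is: 1 1 4 7 0 9 9 → sum 31
Total = 35 + 31 = 66.
Check digit = (10 − (66 mod 10)) mod 10 = 4.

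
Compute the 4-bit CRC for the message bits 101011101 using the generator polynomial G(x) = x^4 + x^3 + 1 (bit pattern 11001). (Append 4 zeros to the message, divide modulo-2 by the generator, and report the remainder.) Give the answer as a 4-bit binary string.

0110

Append 4 zeros: 1010111010000. Divide by 11001 (XOR where the leading bit is 1):
  pos 0: 10101 XOR 11001 = 01100
  pos 1: 11001 XOR 11001 = 00000
  pos 6: 10100 XOR 11001 = 01101
  pos 7: 11010 XOR 11001 = 00011
Remainder (last 4 bits) = 0110. This is the CRC / FCS.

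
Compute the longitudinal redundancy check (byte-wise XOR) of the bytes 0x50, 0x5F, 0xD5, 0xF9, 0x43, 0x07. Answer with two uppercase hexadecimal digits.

67

XOR the bytes together:
  start with 0x50
  0x50 ⊕ 0x5F = 0x0F
  0x0F ⊕ 0xD5 = 0xDA
  0xDA ⊕ 0xF9 = 0x23
  0x23 ⊕ 0x43 = 0x60
  0x60 ⊕ 0x07 = 0x67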